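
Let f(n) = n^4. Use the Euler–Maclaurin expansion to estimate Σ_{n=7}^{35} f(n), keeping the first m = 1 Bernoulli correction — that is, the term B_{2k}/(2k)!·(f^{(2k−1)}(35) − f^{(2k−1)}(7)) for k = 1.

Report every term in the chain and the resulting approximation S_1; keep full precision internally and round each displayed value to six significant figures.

S_1 ≈ 1.12667e+07

∫_7^35 x^4 dx evaluates to 1.05010e+07.
Boundary: ½(f(7) + f(35)) = ½(2401.00 + 1.50062e+06) = 751513.
Integral + boundary = 1.12525e+07.
k=1: B_{2}/(2)! × [f^{(1)}(35) − f^{(1)}(7)] = 1/12 × (171500 − 1372.00) = 14177.3.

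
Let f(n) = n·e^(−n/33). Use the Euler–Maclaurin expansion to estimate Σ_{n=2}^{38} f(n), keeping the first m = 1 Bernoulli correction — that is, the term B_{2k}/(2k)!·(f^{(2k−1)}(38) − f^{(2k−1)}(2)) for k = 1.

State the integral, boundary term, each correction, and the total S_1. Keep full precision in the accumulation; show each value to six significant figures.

S_1 ≈ 353.193

Integral: ∫_2^38 x·e^(−x/33) dx = 346.322.
Endpoint term: (f(2) + f(38))/2 = (1.88239 + 12.0140)/2 = 6.94818.
So far: 353.270.
Correction k=1: B_{2}/2! · (f^{(1)}(38) − f^{(1)}(2)) = 1/12 · (-0.0479026 − 0.884152) = -0.0776712.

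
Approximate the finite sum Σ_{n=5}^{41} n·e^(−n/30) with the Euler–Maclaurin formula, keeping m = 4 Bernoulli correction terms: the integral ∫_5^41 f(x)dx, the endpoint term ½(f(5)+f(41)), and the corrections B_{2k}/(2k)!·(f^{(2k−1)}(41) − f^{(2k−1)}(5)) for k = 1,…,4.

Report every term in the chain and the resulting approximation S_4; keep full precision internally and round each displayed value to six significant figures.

Integral: ∫_5^41 x·e^(−x/30) dx = 345.751.
Endpoint term: (f(5) + f(41))/2 = (4.23241 + 10.4532)/2 = 7.34279.
So far: 353.094.
Correction k=1: B_{2}/2! · (f^{(1)}(41) − f^{(1)}(5)) = 1/12 · (-0.0934836 − 0.705401) = -0.0665738.
Partial sum through k=1: 353.027.
Correction k=2: B_{4}/4! · (f^{(3)}(41) − f^{(3)}(5)) = −1/720 · (0.000462697 − 0.00266485) = 3.05855e-06.
Partial sum through k=2: 353.027.
Correction k=3: B_{6}/6! · (f^{(5)}(41) − f^{(5)}(5)) = 1/30240 · (1.14363e-06 − 5.05102e-06) = -1.29213e-10.
Partial sum through k=3: 353.027.
Correction k=4: B_{8}/8! · (f^{(7)}(41) − f^{(7)}(5)) = −1/1209600 · (1.97016e-09 − 7.93456e-09) = 4.93088e-15.

S_4 ≈ 353.027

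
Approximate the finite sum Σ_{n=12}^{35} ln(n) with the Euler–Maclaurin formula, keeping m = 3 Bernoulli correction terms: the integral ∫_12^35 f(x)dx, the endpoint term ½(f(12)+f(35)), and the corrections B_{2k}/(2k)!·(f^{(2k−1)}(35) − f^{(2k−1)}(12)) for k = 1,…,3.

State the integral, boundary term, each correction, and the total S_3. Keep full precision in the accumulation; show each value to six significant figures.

∫_12^35 ln(x) dx evaluates to 71.6183.
Boundary: ½(f(12) + f(35)) = ½(2.48491 + 3.55535) = 3.02013.
Running total after boundary: 74.6384.
k=1: B_{2}/(2)! × [f^{(1)}(35) − f^{(1)}(12)] = 1/12 × (0.0285714 − 0.0833333) = -0.00456349.
Partial sum through k=1: 74.6339.
k=2: B_{4}/(4)! × [f^{(3)}(35) − f^{(3)}(12)] = −1/720 × (4.66472e-05 − 0.00115741) = 1.54272e-06.
Partial sum through k=2: 74.6339.
k=3: B_{6}/(6)! × [f^{(5)}(35) − f^{(5)}(12)] = 1/30240 × (4.56952e-07 − 9.64506e-05) = -3.17439e-09.

S_3 ≈ 74.6339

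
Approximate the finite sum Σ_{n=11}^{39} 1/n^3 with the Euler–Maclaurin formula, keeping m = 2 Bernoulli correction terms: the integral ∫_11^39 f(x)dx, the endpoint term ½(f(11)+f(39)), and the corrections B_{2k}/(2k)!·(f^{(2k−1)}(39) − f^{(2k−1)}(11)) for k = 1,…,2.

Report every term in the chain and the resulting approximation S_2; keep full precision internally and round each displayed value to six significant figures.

∫_11^39 1/x^3 dx evaluates to 0.00380350.
Boundary: ½(f(11) + f(39)) = ½(0.000751315 + 1.68580e-05) = 0.000384086.
So far: 0.00418759.
Order-1 term: 1/12 · (-1.29677e-06 − (-0.000204904)) = 1.69673e-05.
Running total after k=1: 0.00420455.
Order-2 term: −1/720 · (-1.70515e-08 − (-3.38684e-05)) = -4.70158e-08.

S_2 ≈ 0.00420451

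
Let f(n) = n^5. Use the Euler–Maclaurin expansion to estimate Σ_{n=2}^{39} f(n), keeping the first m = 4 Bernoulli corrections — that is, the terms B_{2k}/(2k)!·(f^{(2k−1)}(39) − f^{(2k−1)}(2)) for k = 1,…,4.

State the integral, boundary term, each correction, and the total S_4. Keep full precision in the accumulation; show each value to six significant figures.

S_4 ≈ 6.32533e+08

Integral: ∫_2^39 x^5 dx = 5.86457e+08.
Endpoint term: (f(2) + f(39))/2 = (32.0000 + 9.02242e+07)/2 = 4.51121e+07.
Integral + boundary = 6.31569e+08.
Order-1 term: 1/12 · (1.15672e+07 − 80.0000) = 963927.
Partial sum through k=1: 6.32533e+08.
Order-2 term: −1/720 · (91260.0 − 240.000) = -126.417.
Partial sum through k=2: 6.32533e+08.
Order-3 term: 1/30240 · (120.000 − 120.000) = 0.00000.
Partial sum through k=3: 6.32533e+08.
Order-4 term: −1/1209600 · (0.00000 − 0.00000) = 0.00000.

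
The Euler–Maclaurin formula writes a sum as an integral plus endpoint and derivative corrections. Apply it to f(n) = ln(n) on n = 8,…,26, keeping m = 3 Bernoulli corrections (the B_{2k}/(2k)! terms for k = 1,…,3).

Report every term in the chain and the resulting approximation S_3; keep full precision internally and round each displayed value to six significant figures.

S_3 ≈ 52.7365

The integral term ∫_8^26 ln(x) dx = 50.0750.
½[f(8) + f(26)] = ½[2.07944 + 3.25810] = 2.66877.
Integral + boundary = 52.7437.
k=1: B_{2}/(2)! × [f^{(1)}(26) − f^{(1)}(8)] = 1/12 × (0.0384615 − 0.125000) = -0.00721154.
Running total after k=1: 52.7365.
k=2: B_{4}/(4)! × [f^{(3)}(26) − f^{(3)}(8)] = −1/720 × (0.000113792 − 0.00390625) = 5.26730e-06.
Running total after k=2: 52.7365.
k=3: B_{6}/(6)! × [f^{(5)}(26) − f^{(5)}(8)] = 1/30240 × (2.01997e-06 − 0.000732422) = -2.41535e-08.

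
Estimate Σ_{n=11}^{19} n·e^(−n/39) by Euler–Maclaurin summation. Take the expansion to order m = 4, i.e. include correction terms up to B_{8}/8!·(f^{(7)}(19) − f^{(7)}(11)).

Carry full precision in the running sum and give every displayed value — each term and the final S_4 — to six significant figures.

The integral term ∫_11^19 x·e^(−x/39) dx = 81.0833.
Endpoint term: (f(11) + f(19))/2 = (8.29659 + 11.6728)/2 = 9.98468.
So far: 91.0680.
Order-1 term: 1/12 · (0.315055 − 0.541502) = -0.0188706.
After k=1: 91.0491.
Order-2 term: −1/720 · (0.00101497 − 0.00134778) = 4.62236e-07.
After k=2: 91.0491.
Order-3 term: 1/30240 · (1.19842e-06 − 1.53816e-06) = -1.12347e-11.
After k=3: 91.0491.
Order-4 term: −1/1209600 · (1.13711e-09 − 1.43998e-09) = 2.50387e-16.

S_4 ≈ 91.0491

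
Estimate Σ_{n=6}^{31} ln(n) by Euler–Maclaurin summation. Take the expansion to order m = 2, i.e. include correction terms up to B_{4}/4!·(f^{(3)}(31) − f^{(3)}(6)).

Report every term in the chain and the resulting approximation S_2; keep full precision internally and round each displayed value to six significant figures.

S_2 ≈ 73.3047

Integral: ∫_6^31 ln(x) dx = 70.7030.
Boundary: ½(f(6) + f(31)) = ½(1.79176 + 3.43399) = 2.61287.
Integral + boundary = 73.3159.
Correction k=1: B_{2}/2! · (f^{(1)}(31) − f^{(1)}(6)) = 1/12 · (0.0322581 − 0.166667) = -0.0112007.
Partial sum through k=1: 73.3047.
Correction k=2: B_{4}/4! · (f^{(3)}(31) − f^{(3)}(6)) = −1/720 · (6.71344e-05 − 0.00925926) = 1.27668e-05.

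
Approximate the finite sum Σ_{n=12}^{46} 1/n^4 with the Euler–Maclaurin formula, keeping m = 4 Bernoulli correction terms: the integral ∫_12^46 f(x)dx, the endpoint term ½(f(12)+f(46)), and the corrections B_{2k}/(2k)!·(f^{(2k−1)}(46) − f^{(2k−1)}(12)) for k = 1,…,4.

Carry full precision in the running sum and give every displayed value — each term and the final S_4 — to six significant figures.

S_4 ≈ 0.000215034

Integral: ∫_12^46 1/x^4 dx = 0.000189477.
Endpoint term: (f(12) + f(46))/2 = (4.82253e-05 + 2.23341e-07)/2 = 2.42243e-05.
So far: 0.000213701.
Correction k=1: B_{2}/2! · (f^{(1)}(46) − f^{(1)}(12)) = 1/12 · (-1.94210e-08 − (-1.60751e-05)) = 1.33797e-06.
Running total after k=1: 0.000215039.
Correction k=2: B_{4}/4! · (f^{(3)}(46) − f^{(3)}(12)) = −1/720 · (-2.75345e-10 − (-3.34898e-06)) = -4.65098e-09.
Running total after k=2: 0.000215034.
Correction k=3: B_{6}/6! · (f^{(5)}(46) − f^{(5)}(12)) = 1/30240 · (-7.28700e-12 − (-1.30238e-06)) = 4.30679e-11.
Running total after k=3: 0.000215034.
Correction k=4: B_{8}/8! · (f^{(7)}(46) − f^{(7)}(12)) = −1/1209600 · (-3.09939e-13 − (-8.13988e-07)) = -6.72940e-13.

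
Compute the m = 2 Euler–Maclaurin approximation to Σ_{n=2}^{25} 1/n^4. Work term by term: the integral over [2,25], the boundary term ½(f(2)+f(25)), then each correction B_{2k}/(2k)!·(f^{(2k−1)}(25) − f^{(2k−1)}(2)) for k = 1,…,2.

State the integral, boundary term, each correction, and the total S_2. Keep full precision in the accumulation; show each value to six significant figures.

The integral term ∫_2^25 1/x^4 dx = 0.0416453.
Boundary: ½(f(2) + f(25)) = ½(0.0625000 + 2.56000e-06) = 0.0312513.
Integral + boundary = 0.0728966.
Order-1 term: 1/12 · (-4.09600e-07 − (-0.125000)) = 0.0104166.
After k=1: 0.0833132.
Order-2 term: −1/720 · (-1.96608e-08 − (-0.937500)) = -0.00130208.

S_2 ≈ 0.0820112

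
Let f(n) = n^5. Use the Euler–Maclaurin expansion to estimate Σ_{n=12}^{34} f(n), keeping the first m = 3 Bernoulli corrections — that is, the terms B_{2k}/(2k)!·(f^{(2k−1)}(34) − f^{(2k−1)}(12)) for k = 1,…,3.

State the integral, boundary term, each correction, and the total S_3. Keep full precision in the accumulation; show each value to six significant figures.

∫_12^34 x^5 dx evaluates to 2.56970e+08.
Endpoint term: (f(12) + f(34))/2 = (248832 + 4.54354e+07)/2 = 2.28421e+07.
Integral + boundary = 2.79812e+08.
k=1: B_{2}/(2)! × [f^{(1)}(34) − f^{(1)}(12)] = 1/12 × (6.68168e+06 − 103680) = 548167.
Partial sum through k=1: 2.80360e+08.
k=2: B_{4}/(4)! × [f^{(3)}(34) − f^{(3)}(12)] = −1/720 × (69360.0 − 8640.00) = -84.3333.
Partial sum through k=2: 2.80360e+08.
k=3: B_{6}/(6)! × [f^{(5)}(34) − f^{(5)}(12)] = 1/30240 × (120.000 − 120.000) = 0.00000.

S_3 ≈ 2.80360e+08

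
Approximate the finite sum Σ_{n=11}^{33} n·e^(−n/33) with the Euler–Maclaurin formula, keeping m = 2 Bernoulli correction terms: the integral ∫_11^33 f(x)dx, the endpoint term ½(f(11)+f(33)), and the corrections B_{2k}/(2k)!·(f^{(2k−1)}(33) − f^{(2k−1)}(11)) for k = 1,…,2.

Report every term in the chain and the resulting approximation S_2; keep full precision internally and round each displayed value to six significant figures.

S_2 ≈ 249.133

Integral: ∫_11^33 x·e^(−x/33) dx = 239.162.
Endpoint term: (f(11) + f(33))/2 = (7.88184 + 12.1400)/2 = 10.0109.
So far: 249.173.
k=1: B_{2}/(2)! × [f^{(1)}(33) − f^{(1)}(11)] = 1/12 × (0.00000 − 0.477688) = -0.0398073.
Running total after k=1: 249.133.
k=2: B_{4}/(4)! × [f^{(3)}(33) − f^{(3)}(11)] = −1/720 × (0.000675628 − 0.00175459) = 1.49856e-06.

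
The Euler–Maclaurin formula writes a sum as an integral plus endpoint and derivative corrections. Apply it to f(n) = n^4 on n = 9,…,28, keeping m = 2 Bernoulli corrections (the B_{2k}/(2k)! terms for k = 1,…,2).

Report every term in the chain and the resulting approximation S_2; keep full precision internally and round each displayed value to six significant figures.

The integral term ∫_9^28 x^4 dx = 3.43026e+06.
½[f(9) + f(28)] = ½[6561.00 + 614656] = 310608.
Integral + boundary = 3.74087e+06.
k=1: B_{2}/(2)! × [f^{(1)}(28) − f^{(1)}(9)] = 1/12 × (87808.0 − 2916.00) = 7074.33.
Partial sum through k=1: 3.74795e+06.
k=2: B_{4}/(4)! × [f^{(3)}(28) − f^{(3)}(9)] = −1/720 × (672.000 − 216.000) = -0.633333.

S_2 ≈ 3.74795e+06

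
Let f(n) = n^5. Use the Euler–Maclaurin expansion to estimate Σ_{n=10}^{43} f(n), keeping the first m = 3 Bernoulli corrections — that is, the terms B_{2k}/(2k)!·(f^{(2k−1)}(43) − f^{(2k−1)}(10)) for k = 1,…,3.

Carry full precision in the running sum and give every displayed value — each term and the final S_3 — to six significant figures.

S_3 ≈ 1.12837e+09

∫_10^43 x^5 dx evaluates to 1.05339e+09.
½[f(10) + f(43)] = ½[100000 + 1.47008e+08] = 7.35542e+07.
Running total after boundary: 1.12695e+09.
Correction k=1: B_{2}/2! · (f^{(1)}(43) − f^{(1)}(10)) = 1/12 · (1.70940e+07 − 50000.0) = 1.42033e+06.
Partial sum through k=1: 1.12837e+09.
Correction k=2: B_{4}/4! · (f^{(3)}(43) − f^{(3)}(10)) = −1/720 · (110940 − 6000.00) = -145.750.
Partial sum through k=2: 1.12837e+09.
Correction k=3: B_{6}/6! · (f^{(5)}(43) − f^{(5)}(10)) = 1/30240 · (120.000 − 120.000) = 0.00000.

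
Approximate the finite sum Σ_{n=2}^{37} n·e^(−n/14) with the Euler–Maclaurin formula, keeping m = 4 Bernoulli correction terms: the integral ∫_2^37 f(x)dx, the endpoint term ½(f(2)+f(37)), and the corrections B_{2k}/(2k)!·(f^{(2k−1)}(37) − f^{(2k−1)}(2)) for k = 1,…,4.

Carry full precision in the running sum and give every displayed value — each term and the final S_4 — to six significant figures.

The integral term ∫_2^37 x·e^(−x/14) dx = 143.374.
½[f(2) + f(37)] = ½[1.73376 + 2.63283] = 2.18329.
So far: 145.557.
k=1: B_{2}/(2)! × [f^{(1)}(37) − f^{(1)}(2)] = 1/12 × (-0.116902 − 0.743038) = -0.0716617.
Partial sum through k=1: 145.486.
k=2: B_{4}/(4)! × [f^{(3)}(37) − f^{(3)}(2)] = −1/720 × (0.000129660 − 0.0126367) = 1.73709e-05.
Partial sum through k=2: 145.486.
k=3: B_{6}/(6)! × [f^{(5)}(37) − f^{(5)}(2)] = 1/30240 × (4.36612e-06 − 0.000109604) = -3.48009e-09.
Partial sum through k=3: 145.486.
k=4: B_{8}/(8)! × [f^{(7)}(37) − f^{(7)}(2)] = −1/1209600 × (4.11771e-08 − 7.89465e-07) = 6.18624e-13.

S_4 ≈ 145.486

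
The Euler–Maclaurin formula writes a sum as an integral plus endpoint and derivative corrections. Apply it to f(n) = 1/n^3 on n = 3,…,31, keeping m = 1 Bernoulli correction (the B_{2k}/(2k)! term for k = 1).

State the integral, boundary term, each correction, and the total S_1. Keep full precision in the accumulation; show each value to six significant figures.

∫_3^31 1/x^3 dx evaluates to 0.0550353.
½[f(3) + f(31)] = ½[0.0370370 + 3.35672e-05] = 0.0185353.
So far: 0.0735706.
Correction k=1: B_{2}/2! · (f^{(1)}(31) − f^{(1)}(3)) = 1/12 · (-3.24844e-06 − (-0.0370370)) = 0.00308615.

S_1 ≈ 0.0766567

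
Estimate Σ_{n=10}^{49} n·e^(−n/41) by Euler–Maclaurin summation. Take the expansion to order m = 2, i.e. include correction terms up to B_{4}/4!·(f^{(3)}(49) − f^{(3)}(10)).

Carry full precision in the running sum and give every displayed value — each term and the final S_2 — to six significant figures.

S_2 ≈ 532.870

The integral term ∫_10^49 x·e^(−x/41) dx = 521.591.
½[f(10) + f(49)] = ½[7.83564 + 14.8307] = 11.3332.
Running total after boundary: 532.924.
Order-1 term: 1/12 · (-0.0590570 − 0.592451) = -0.0542923.
After k=1: 532.870.
Order-2 term: −1/720 · (0.000324972 − 0.00128470) = 1.33295e-06.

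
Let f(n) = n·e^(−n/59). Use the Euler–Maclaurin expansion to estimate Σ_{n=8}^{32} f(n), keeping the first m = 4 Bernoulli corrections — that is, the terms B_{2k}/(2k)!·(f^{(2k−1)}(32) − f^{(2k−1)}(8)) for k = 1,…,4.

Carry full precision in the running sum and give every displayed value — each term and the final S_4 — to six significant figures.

S_4 ≈ 343.145

∫_8^32 x·e^(−x/59) dx evaluates to 330.391.
½[f(8) + f(32)] = ½[6.98558 + 18.6037] = 12.7947.
So far: 343.185.
k=1: B_{2}/(2)! × [f^{(1)}(32) − f^{(1)}(8)] = 1/12 × (0.266049 − 0.754798) = -0.0407291.
Partial sum through k=1: 343.145.
k=2: B_{4}/(4)! × [f^{(3)}(32) − f^{(3)}(8)] = −1/720 × (0.000410452 − 0.000718527) = 4.27882e-07.
Partial sum through k=2: 343.145.
k=3: B_{6}/(6)! × [f^{(5)}(32) − f^{(5)}(8)] = 1/30240 × (2.13868e-07 − 3.50537e-07) = -4.51949e-12.
Partial sum through k=3: 343.145.
k=4: B_{8}/(8)! × [f^{(7)}(32) − f^{(7)}(8)] = −1/1209600 × (8.90044e-11 − 1.42103e-10) = 4.38978e-17.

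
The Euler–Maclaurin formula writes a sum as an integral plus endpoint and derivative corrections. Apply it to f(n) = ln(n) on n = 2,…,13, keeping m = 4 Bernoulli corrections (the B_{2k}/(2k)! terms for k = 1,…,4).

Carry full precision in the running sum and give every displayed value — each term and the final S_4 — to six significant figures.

Integral: ∫_2^13 ln(x) dx = 20.9580.
Boundary: ½(f(2) + f(13)) = ½(0.693147 + 2.56495) = 1.62905.
Running total after boundary: 22.5871.
Correction k=1: B_{2}/2! · (f^{(1)}(13) − f^{(1)}(2)) = 1/12 · (0.0769231 − 0.500000) = -0.0352564.
Running total after k=1: 22.5518.
Correction k=2: B_{4}/4! · (f^{(3)}(13) − f^{(3)}(2)) = −1/720 · (0.000910332 − 0.250000) = 0.000345958.
Running total after k=2: 22.5522.
Correction k=3: B_{6}/6! · (f^{(5)}(13) − f^{(5)}(2)) = 1/30240 · (6.46390e-05 − 0.750000) = -2.47994e-05.
Running total after k=3: 22.5522.
Correction k=4: B_{8}/8! · (f^{(7)}(13) − f^{(7)}(2)) = −1/1209600 · (1.14744e-05 − 5.62500) = 4.65029e-06.

S_4 ≈ 22.5522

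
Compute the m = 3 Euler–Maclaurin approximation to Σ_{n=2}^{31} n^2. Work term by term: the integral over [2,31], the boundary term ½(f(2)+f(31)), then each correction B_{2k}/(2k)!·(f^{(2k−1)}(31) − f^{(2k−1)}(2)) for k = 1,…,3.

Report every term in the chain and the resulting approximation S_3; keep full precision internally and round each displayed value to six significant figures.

S_3 ≈ 10415.0

The integral term ∫_2^31 x^2 dx = 9927.67.
½[f(2) + f(31)] = ½[4.00000 + 961.000] = 482.500.
So far: 10410.2.
Correction k=1: B_{2}/2! · (f^{(1)}(31) − f^{(1)}(2)) = 1/12 · (62.0000 − 4.00000) = 4.83333.
After k=1: 10415.0.
Correction k=2: B_{4}/4! · (f^{(3)}(31) − f^{(3)}(2)) = −1/720 · (0.00000 − 0.00000) = 0.00000.
After k=2: 10415.0.
Correction k=3: B_{6}/6! · (f^{(5)}(31) − f^{(5)}(2)) = 1/30240 · (0.00000 − 0.00000) = 0.00000.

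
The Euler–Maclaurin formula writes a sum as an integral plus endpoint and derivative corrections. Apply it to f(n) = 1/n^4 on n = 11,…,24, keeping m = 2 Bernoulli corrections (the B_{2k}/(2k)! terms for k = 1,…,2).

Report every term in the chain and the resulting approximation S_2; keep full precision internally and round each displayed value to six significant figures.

The integral term ∫_11^24 1/x^4 dx = 0.000226326.
Boundary: ½(f(11) + f(24)) = ½(6.83013e-05 + 3.01408e-06) = 3.56577e-05.
Running total after boundary: 0.000261983.
Order-1 term: 1/12 · (-5.02347e-07 − (-2.48369e-05)) = 2.02788e-06.
After k=1: 0.000264011.
Order-2 term: −1/720 · (-2.61639e-08 − (-6.15790e-06)) = -8.51630e-09.

S_2 ≈ 0.000264003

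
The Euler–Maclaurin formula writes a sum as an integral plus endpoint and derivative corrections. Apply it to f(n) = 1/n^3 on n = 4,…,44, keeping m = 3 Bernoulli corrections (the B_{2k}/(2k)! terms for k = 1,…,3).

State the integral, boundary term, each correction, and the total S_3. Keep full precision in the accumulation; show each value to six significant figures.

Integral: ∫_4^44 1/x^3 dx = 0.0309917.
Endpoint term: (f(4) + f(44))/2 = (0.0156250 + 1.17393e-05)/2 = 0.00781837.
So far: 0.0388101.
Correction k=1: B_{2}/2! · (f^{(1)}(44) − f^{(1)}(4)) = 1/12 · (-8.00406e-07 − (-0.0117188)) = 0.000976496.
After k=1: 0.0397866.
Correction k=2: B_{4}/4! · (f^{(3)}(44) − f^{(3)}(4)) = −1/720 · (-8.26866e-09 − (-0.0146484)) = -2.03450e-05.
After k=2: 0.0397663.
Correction k=3: B_{6}/6! · (f^{(5)}(44) − f^{(5)}(4)) = 1/30240 · (-1.79382e-10 − (-0.0384521)) = 1.27157e-06.

S_3 ≈ 0.0397675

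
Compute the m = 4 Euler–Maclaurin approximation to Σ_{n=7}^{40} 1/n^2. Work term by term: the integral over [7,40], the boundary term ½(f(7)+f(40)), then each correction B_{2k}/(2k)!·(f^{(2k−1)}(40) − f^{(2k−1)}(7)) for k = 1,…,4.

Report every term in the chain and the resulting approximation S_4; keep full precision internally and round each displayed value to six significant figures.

S_4 ≈ 0.128855

∫_7^40 1/x^2 dx evaluates to 0.117857.
Boundary: ½(f(7) + f(40)) = ½(0.0204082 + 0.000625000) = 0.0105166.
Running total after boundary: 0.128374.
Order-1 term: 1/12 · (-3.12500e-05 − (-0.00583090)) = 0.000483304.
Partial sum through k=1: 0.128857.
Order-2 term: −1/720 · (-2.34375e-07 − (-0.00142798)) = -1.98298e-06.
Partial sum through k=2: 0.128855.
Order-3 term: 1/30240 · (-4.39453e-09 − (-0.000874271)) = 2.89109e-08.
Partial sum through k=3: 0.128855.
Order-4 term: −1/1209600 · (-1.53809e-10 − (-0.000999167)) = -8.26031e-10.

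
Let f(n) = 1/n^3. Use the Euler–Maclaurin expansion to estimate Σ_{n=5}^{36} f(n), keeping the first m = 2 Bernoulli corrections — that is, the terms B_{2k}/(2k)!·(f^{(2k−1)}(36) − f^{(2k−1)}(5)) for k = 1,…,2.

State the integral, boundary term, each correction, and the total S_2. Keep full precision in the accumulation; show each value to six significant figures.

∫_5^36 1/x^3 dx evaluates to 0.0196142.
Endpoint term: (f(5) + f(36))/2 = (0.00800000 + 2.14335e-05)/2 = 0.00401072.
Running total after boundary: 0.0236249.
Order-1 term: 1/12 · (-1.78612e-06 − (-0.00480000)) = 0.000399851.
After k=1: 0.0240248.
Order-2 term: −1/720 · (-2.75636e-08 − (-0.00384000)) = -5.33330e-06.

S_2 ≈ 0.0240194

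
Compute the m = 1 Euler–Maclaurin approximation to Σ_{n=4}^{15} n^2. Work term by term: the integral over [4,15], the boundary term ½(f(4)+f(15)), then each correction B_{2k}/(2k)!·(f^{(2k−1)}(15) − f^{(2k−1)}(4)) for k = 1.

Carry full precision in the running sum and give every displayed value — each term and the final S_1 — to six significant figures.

S_1 ≈ 1226.00

Integral: ∫_4^15 x^2 dx = 1103.67.
½[f(4) + f(15)] = ½[16.0000 + 225.000] = 120.500.
So far: 1224.17.
k=1: B_{2}/(2)! × [f^{(1)}(15) − f^{(1)}(4)] = 1/12 × (30.0000 − 8.00000) = 1.83333.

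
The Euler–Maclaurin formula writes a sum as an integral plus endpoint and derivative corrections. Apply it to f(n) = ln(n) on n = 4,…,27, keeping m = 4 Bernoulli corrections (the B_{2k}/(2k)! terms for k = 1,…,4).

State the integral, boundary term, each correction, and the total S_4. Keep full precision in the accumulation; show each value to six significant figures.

The integral term ∫_4^27 ln(x) dx = 60.4424.
Endpoint term: (f(4) + f(27))/2 = (1.38629 + 3.29584)/2 = 2.34107.
Integral + boundary = 62.7835.
k=1: B_{2}/(2)! × [f^{(1)}(27) − f^{(1)}(4)] = 1/12 × (0.0370370 − 0.250000) = -0.0177469.
Partial sum through k=1: 62.7657.
k=2: B_{4}/(4)! × [f^{(3)}(27) − f^{(3)}(4)] = −1/720 × (0.000101611 − 0.0312500) = 4.32617e-05.
Partial sum through k=2: 62.7658.
k=3: B_{6}/(6)! × [f^{(5)}(27) − f^{(5)}(4)] = 1/30240 × (1.67260e-06 − 0.0234375) = -7.74994e-07.
Partial sum through k=3: 62.7658.
k=4: B_{8}/(8)! × [f^{(7)}(27) − f^{(7)}(4)] = −1/1209600 × (6.88313e-08 − 0.0439453) = 3.63304e-08.

S_4 ≈ 62.7658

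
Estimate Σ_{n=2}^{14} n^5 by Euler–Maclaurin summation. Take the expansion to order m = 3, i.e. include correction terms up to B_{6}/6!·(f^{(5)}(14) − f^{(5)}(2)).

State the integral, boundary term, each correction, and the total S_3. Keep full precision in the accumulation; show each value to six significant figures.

S_3 ≈ 1.53982e+06

Integral: ∫_2^14 x^5 dx = 1.25491e+06.
½[f(2) + f(14)] = ½[32.0000 + 537824] = 268928.
Integral + boundary = 1.52384e+06.
Order-1 term: 1/12 · (192080 − 80.0000) = 16000.0.
After k=1: 1.53984e+06.
Order-2 term: −1/720 · (11760.0 − 240.000) = -16.0000.
After k=2: 1.53982e+06.
Order-3 term: 1/30240 · (120.000 − 120.000) = 0.00000.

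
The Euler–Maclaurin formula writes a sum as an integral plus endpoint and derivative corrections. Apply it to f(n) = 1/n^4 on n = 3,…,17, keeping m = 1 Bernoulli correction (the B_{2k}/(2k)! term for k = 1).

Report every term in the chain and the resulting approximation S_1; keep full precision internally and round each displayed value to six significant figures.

S_1 ≈ 0.0198282

Integral: ∫_3^17 1/x^4 dx = 0.0122778.
Boundary: ½(f(3) + f(17)) = ½(0.0123457 + 1.19730e-05) = 0.00617883.
So far: 0.0184567.
k=1: B_{2}/(2)! × [f^{(1)}(17) − f^{(1)}(3)] = 1/12 × (-2.81719e-06 − (-0.0164609)) = 0.00137151.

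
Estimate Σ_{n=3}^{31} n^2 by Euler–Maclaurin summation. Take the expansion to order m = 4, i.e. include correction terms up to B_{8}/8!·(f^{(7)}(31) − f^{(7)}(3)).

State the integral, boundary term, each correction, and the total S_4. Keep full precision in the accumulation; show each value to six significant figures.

S_4 ≈ 10411.0

∫_3^31 x^2 dx evaluates to 9921.33.
½[f(3) + f(31)] = ½[9.00000 + 961.000] = 485.000.
Integral + boundary = 10406.3.
Correction k=1: B_{2}/2! · (f^{(1)}(31) − f^{(1)}(3)) = 1/12 · (62.0000 − 6.00000) = 4.66667.
Running total after k=1: 10411.0.
Correction k=2: B_{4}/4! · (f^{(3)}(31) − f^{(3)}(3)) = −1/720 · (0.00000 − 0.00000) = 0.00000.
Running total after k=2: 10411.0.
Correction k=3: B_{6}/6! · (f^{(5)}(31) − f^{(5)}(3)) = 1/30240 · (0.00000 − 0.00000) = 0.00000.
Running total after k=3: 10411.0.
Correction k=4: B_{8}/8! · (f^{(7)}(31) − f^{(7)}(3)) = −1/1209600 · (0.00000 − 0.00000) = 0.00000.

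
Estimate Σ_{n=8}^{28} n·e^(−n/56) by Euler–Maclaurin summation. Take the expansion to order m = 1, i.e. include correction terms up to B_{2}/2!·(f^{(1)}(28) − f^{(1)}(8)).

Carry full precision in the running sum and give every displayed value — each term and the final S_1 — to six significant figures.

S_1 ≈ 265.692

Integral: ∫_8^28 x·e^(−x/56) dx = 253.770.
Endpoint term: (f(8) + f(28))/2 = (6.93502 + 16.9829)/2 = 11.9589.
Integral + boundary = 265.729.
k=1: B_{2}/(2)! × [f^{(1)}(28) − f^{(1)}(8)] = 1/12 × (0.303265 − 0.743038) = -0.0366477.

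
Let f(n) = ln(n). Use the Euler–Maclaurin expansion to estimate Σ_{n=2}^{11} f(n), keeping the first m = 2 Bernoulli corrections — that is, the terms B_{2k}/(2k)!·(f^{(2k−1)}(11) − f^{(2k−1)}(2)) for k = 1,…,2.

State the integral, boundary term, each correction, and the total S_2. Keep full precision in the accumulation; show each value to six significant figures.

S_2 ≈ 17.5023

∫_2^11 ln(x) dx evaluates to 15.9906.
Boundary: ½(f(2) + f(11)) = ½(0.693147 + 2.39790) = 1.54552.
Running total after boundary: 17.5361.
k=1: B_{2}/(2)! × [f^{(1)}(11) − f^{(1)}(2)] = 1/12 × (0.0909091 − 0.500000) = -0.0340909.
Partial sum through k=1: 17.5020.
k=2: B_{4}/(4)! × [f^{(3)}(11) − f^{(3)}(2)] = −1/720 × (0.00150263 − 0.250000) = 0.000345135.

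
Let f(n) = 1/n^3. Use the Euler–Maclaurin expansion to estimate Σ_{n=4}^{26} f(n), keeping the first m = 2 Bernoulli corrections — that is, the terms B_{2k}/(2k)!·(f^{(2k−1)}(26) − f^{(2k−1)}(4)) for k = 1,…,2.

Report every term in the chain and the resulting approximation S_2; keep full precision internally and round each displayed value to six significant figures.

S_2 ≈ 0.0393070

Integral: ∫_4^26 1/x^3 dx = 0.0305104.
Endpoint term: (f(4) + f(26))/2 = (0.0156250 + 5.68958e-05)/2 = 0.00784095.
So far: 0.0383513.
Correction k=1: B_{2}/2! · (f^{(1)}(26) − f^{(1)}(4)) = 1/12 · (-6.56490e-06 − (-0.0117188)) = 0.000976015.
After k=1: 0.0393273.
Correction k=2: B_{4}/4! · (f^{(3)}(26) − f^{(3)}(4)) = −1/720 · (-1.94228e-07 − (-0.0146484)) = -2.03448e-05.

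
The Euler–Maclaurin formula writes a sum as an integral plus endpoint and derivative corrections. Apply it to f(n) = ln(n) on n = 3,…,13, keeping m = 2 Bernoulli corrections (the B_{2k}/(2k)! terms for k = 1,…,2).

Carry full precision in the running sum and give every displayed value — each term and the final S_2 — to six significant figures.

S_2 ≈ 21.8590

∫_3^13 ln(x) dx evaluates to 20.0485.
½[f(3) + f(13)] = ½[1.09861 + 2.56495] = 1.83178.
Integral + boundary = 21.8803.
k=1: B_{2}/(2)! × [f^{(1)}(13) − f^{(1)}(3)] = 1/12 × (0.0769231 − 0.333333) = -0.0213675.
After k=1: 21.8589.
k=2: B_{4}/(4)! × [f^{(3)}(13) − f^{(3)}(3)] = −1/720 × (0.000910332 − 0.0740741) = 0.000101616.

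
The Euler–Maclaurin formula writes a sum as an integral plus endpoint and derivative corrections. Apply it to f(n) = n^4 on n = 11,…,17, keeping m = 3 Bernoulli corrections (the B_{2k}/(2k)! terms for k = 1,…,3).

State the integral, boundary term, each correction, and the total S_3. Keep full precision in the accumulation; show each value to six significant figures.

∫_11^17 x^4 dx evaluates to 251761.
Boundary: ½(f(11) + f(17)) = ½(14641.0 + 83521.0) = 49081.0.
Running total after boundary: 300842.
k=1: B_{2}/(2)! × [f^{(1)}(17) − f^{(1)}(11)] = 1/12 × (19652.0 − 5324.00) = 1194.00.
After k=1: 302036.
k=2: B_{4}/(4)! × [f^{(3)}(17) − f^{(3)}(11)] = −1/720 × (408.000 − 264.000) = -0.200000.
After k=2: 302036.
k=3: B_{6}/(6)! × [f^{(5)}(17) − f^{(5)}(11)] = 1/30240 × (0.00000 − 0.00000) = 0.00000.

S_3 ≈ 302036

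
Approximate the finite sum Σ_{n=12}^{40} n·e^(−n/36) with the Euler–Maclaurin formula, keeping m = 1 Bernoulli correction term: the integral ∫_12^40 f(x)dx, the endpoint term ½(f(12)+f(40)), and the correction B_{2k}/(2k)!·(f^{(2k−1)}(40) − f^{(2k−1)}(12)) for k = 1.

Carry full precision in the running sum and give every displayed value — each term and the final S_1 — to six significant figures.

Integral: ∫_12^40 x·e^(−x/36) dx = 337.494.
½[f(12) + f(40)] = ½[8.59838 + 13.1677] = 10.8830.
So far: 348.377.
k=1: B_{2}/(2)! × [f^{(1)}(40) − f^{(1)}(12)] = 1/12 × (-0.0365770 − 0.477688) = -0.0428554.

S_1 ≈ 348.334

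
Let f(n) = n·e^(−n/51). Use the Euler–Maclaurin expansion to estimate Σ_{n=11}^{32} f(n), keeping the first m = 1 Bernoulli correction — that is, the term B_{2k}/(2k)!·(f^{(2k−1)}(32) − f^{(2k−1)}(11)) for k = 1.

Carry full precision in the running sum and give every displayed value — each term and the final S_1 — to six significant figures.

∫_11^32 x·e^(−x/51) dx evaluates to 288.319.
Boundary: ½(f(11) + f(32)) = ½(8.86587 + 17.0864) = 12.9762.
So far: 301.296.
k=1: B_{2}/(2)! × [f^{(1)}(32) − f^{(1)}(11)] = 1/12 × (0.198923 − 0.632148) = -0.0361020.

S_1 ≈ 301.259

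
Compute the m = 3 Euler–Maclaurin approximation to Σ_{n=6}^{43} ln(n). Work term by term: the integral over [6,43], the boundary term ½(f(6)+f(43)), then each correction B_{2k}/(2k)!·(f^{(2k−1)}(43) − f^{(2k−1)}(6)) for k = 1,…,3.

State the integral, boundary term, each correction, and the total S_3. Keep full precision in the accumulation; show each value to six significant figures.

Integral: ∫_6^43 ln(x) dx = 113.981.
½[f(6) + f(43)] = ½[1.79176 + 3.76120] = 2.77648.
So far: 116.758.
Correction k=1: B_{2}/2! · (f^{(1)}(43) − f^{(1)}(6)) = 1/12 · (0.0232558 − 0.166667) = -0.0119509.
Partial sum through k=1: 116.746.
Correction k=2: B_{4}/4! · (f^{(3)}(43) − f^{(3)}(6)) = −1/720 · (2.51550e-05 − 0.00925926) = 1.28251e-05.
Partial sum through k=2: 116.746.
Correction k=3: B_{6}/6! · (f^{(5)}(43) − f^{(5)}(6)) = 1/30240 · (1.63256e-07 − 0.00308642) = -1.02059e-07.

S_3 ≈ 116.746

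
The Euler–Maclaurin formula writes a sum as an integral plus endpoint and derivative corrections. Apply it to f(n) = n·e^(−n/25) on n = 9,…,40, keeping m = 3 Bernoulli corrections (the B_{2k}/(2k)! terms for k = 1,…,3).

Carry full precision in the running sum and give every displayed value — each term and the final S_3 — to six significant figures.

Integral: ∫_9^40 x·e^(−x/25) dx = 264.943.
½[f(9) + f(40)] = ½[6.27909 + 8.07586] = 7.17747.
Integral + boundary = 272.121.
Correction k=1: B_{2}/2! · (f^{(1)}(40) − f^{(1)}(9)) = 1/12 · (-0.121138 − 0.446513) = -0.0473042.
Partial sum through k=1: 272.073.
Correction k=2: B_{4}/4! · (f^{(3)}(40) − f^{(3)}(9)) = −1/720 · (0.000452248 − 0.00294698) = 3.46491e-06.
Partial sum through k=2: 272.073.
Correction k=3: B_{6}/6! · (f^{(5)}(40) − f^{(5)}(9)) = 1/30240 · (1.75731e-06 − 8.28728e-06) = -2.15938e-10.

S_3 ≈ 272.073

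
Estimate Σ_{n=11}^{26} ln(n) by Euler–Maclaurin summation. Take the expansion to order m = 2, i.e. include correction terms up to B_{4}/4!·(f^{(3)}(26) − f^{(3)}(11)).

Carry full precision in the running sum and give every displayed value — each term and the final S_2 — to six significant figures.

Integral: ∫_11^26 ln(x) dx = 43.3337.
Boundary: ½(f(11) + f(26)) = ½(2.39790 + 3.25810) = 2.82800.
Running total after boundary: 46.1617.
Order-1 term: 1/12 · (0.0384615 − 0.0909091) = -0.00437063.
After k=1: 46.1573.
Order-2 term: −1/720 · (0.000113792 − 0.00150263) = 1.92894e-06.

S_2 ≈ 46.1573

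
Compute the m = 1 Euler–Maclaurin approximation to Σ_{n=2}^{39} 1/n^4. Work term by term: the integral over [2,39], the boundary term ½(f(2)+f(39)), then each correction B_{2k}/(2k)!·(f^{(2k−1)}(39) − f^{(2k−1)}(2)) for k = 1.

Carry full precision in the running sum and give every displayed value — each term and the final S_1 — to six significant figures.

S_1 ≈ 0.0833279

∫_2^39 1/x^4 dx evaluates to 0.0416610.
Boundary: ½(f(2) + f(39)) = ½(0.0625000 + 4.32257e-07) = 0.0312502.
Running total after boundary: 0.0729113.
Order-1 term: 1/12 · (-4.43340e-08 − (-0.125000)) = 0.0104167.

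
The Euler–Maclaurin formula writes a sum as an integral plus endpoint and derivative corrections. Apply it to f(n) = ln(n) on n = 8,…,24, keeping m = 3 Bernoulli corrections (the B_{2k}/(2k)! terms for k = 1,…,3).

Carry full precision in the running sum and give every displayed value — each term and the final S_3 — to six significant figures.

S_3 ≈ 46.2596

∫_8^24 ln(x) dx evaluates to 43.6378.
½[f(8) + f(24)] = ½[2.07944 + 3.17805] = 2.62875.
So far: 46.2665.
Correction k=1: B_{2}/2! · (f^{(1)}(24) − f^{(1)}(8)) = 1/12 · (0.0416667 − 0.125000) = -0.00694444.
After k=1: 46.2596.
Correction k=2: B_{4}/4! · (f^{(3)}(24) − f^{(3)}(8)) = −1/720 · (0.000144676 − 0.00390625) = 5.22441e-06.
After k=2: 46.2596.
Correction k=3: B_{6}/6! · (f^{(5)}(24) − f^{(5)}(8)) = 1/30240 · (3.01408e-06 − 0.000732422) = -2.41206e-08.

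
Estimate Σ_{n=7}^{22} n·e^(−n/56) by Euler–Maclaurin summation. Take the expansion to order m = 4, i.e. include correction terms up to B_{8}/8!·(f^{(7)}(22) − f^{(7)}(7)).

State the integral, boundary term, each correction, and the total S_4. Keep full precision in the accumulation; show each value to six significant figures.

S_4 ≈ 174.987

Integral: ∫_7^22 x·e^(−x/56) dx = 164.502.
Boundary: ½(f(7) + f(22)) = ½(6.17748 + 14.8528) = 10.5151.
Running total after boundary: 175.017.
Correction k=1: B_{2}/2! · (f^{(1)}(22) − f^{(1)}(7)) = 1/12 · (0.409897 − 0.772185) = -0.0301906.
After k=1: 174.987.
Correction k=2: B_{4}/4! · (f^{(3)}(22) − f^{(3)}(7)) = −1/720 · (0.000561272 − 0.000809049) = 3.44136e-07.
After k=2: 174.987.
Correction k=3: B_{6}/6! · (f^{(5)}(22) − f^{(5)}(7)) = 1/30240 · (3.16274e-07 − 4.37457e-07) = -4.00738e-12.
After k=3: 174.987.
Correction k=4: B_{8}/8! · (f^{(7)}(22) − f^{(7)}(7)) = −1/1209600 · (1.44634e-10 − 1.96724e-10) = 4.30641e-17.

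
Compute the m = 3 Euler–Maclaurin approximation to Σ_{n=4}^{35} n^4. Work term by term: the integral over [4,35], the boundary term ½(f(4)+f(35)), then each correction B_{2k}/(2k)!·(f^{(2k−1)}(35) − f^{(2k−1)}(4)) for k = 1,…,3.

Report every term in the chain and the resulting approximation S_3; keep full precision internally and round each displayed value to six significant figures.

∫_4^35 x^4 dx evaluates to 1.05042e+07.
Boundary: ½(f(4) + f(35)) = ½(256.000 + 1.50062e+06) = 750440.
So far: 1.12546e+07.
k=1: B_{2}/(2)! × [f^{(1)}(35) − f^{(1)}(4)] = 1/12 × (171500 − 256.000) = 14270.3.
After k=1: 1.12689e+07.
k=2: B_{4}/(4)! × [f^{(3)}(35) − f^{(3)}(4)] = −1/720 × (840.000 − 96.0000) = -1.03333.
After k=2: 1.12689e+07.
k=3: B_{6}/(6)! × [f^{(5)}(35) − f^{(5)}(4)] = 1/30240 × (0.00000 − 0.00000) = 0.00000.

S_3 ≈ 1.12689e+07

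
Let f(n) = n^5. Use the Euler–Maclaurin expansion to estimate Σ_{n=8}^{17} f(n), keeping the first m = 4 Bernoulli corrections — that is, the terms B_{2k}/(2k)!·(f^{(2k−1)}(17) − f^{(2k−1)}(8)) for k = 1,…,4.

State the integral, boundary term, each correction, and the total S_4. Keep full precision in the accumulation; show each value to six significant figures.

∫_8^17 x^5 dx evaluates to 3.97924e+06.
Boundary: ½(f(8) + f(17)) = ½(32768.0 + 1.41986e+06) = 726312.
Running total after boundary: 4.70555e+06.
k=1: B_{2}/(2)! × [f^{(1)}(17) − f^{(1)}(8)] = 1/12 × (417605 − 20480.0) = 33093.8.
After k=1: 4.73864e+06.
k=2: B_{4}/(4)! × [f^{(3)}(17) − f^{(3)}(8)] = −1/720 × (17340.0 − 3840.00) = -18.7500.
After k=2: 4.73862e+06.
k=3: B_{6}/(6)! × [f^{(5)}(17) − f^{(5)}(8)] = 1/30240 × (120.000 − 120.000) = 0.00000.
After k=3: 4.73862e+06.
k=4: B_{8}/(8)! × [f^{(7)}(17) − f^{(7)}(8)] = −1/1209600 × (0.00000 − 0.00000) = 0.00000.

S_4 ≈ 4.73862e+06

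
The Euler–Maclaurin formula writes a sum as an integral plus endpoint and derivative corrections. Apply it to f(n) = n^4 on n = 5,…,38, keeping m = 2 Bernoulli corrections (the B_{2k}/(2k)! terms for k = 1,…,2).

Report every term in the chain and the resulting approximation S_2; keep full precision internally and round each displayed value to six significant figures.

Integral: ∫_5^38 x^4 dx = 1.58464e+07.
Boundary: ½(f(5) + f(38)) = ½(625.000 + 2.08514e+06) = 1.04288e+06.
Integral + boundary = 1.68893e+07.
Correction k=1: B_{2}/2! · (f^{(1)}(38) − f^{(1)}(5)) = 1/12 · (219488 − 500.000) = 18249.0.
Partial sum through k=1: 1.69075e+07.
Correction k=2: B_{4}/4! · (f^{(3)}(38) − f^{(3)}(5)) = −1/720 · (912.000 − 120.000) = -1.10000.

S_2 ≈ 1.69075e+07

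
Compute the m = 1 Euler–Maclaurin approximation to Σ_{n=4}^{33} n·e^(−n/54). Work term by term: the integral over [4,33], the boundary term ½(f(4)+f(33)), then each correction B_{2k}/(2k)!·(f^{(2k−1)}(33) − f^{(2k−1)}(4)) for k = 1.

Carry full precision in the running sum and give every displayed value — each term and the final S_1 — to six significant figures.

S_1 ≈ 369.315

The integral term ∫_4^33 x·e^(−x/54) dx = 358.557.
Boundary: ½(f(4) + f(33)) = ½(3.71441 + 17.9107) = 10.8125.
Running total after boundary: 369.369.
k=1: B_{2}/(2)! × [f^{(1)}(33) − f^{(1)}(4)] = 1/12 × (0.211068 − 0.859818) = -0.0540624.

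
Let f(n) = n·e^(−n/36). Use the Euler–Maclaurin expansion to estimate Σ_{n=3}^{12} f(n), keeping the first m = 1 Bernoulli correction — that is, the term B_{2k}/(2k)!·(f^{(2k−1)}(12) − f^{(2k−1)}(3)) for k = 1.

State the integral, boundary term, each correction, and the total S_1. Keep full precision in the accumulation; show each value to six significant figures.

Integral: ∫_3^12 x·e^(−x/36) dx = 53.5763.
½[f(3) + f(12)] = ½[2.76013 + 8.59838] = 5.67925.
So far: 59.2555.
k=1: B_{2}/(2)! × [f^{(1)}(12) − f^{(1)}(3)] = 1/12 × (0.477688 − 0.843374) = -0.0304739.

S_1 ≈ 59.2250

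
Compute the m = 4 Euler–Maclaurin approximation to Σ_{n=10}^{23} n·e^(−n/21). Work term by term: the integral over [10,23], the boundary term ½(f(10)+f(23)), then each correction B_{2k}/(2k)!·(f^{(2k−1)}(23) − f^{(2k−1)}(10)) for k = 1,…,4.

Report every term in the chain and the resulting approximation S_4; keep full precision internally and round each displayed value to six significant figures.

The integral term ∫_10^23 x·e^(−x/21) dx = 95.3245.
Endpoint term: (f(10) + f(23))/2 = (6.21145 + 7.69258)/2 = 6.95202.
Running total after boundary: 102.277.
Order-1 term: 1/12 · (-0.0318533 − 0.325362) = -0.0297679.
After k=1: 102.247.
Order-2 term: −1/720 · (0.00144460 − 0.00355477) = 2.93079e-06.
After k=2: 102.247.
Order-3 term: 1/30240 · (6.71524e-06 − 1.44484e-05) = -2.55727e-10.
After k=3: 102.247.
Order-4 term: −1/1209600 · (2.30267e-08 − 4.72475e-08) = 2.00238e-14.

S_4 ≈ 102.247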